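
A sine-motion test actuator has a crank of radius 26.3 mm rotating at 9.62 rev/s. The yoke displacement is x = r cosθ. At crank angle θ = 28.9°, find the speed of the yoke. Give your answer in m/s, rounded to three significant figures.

0.768

ω = 60.44 rad/s (from 9.62 rev/s).
x = r cosθ ⇒ ẋ = −rω sinθ.
|v| = rω|sinθ| = 0.0263·60.44·|sin 28.9°| = 0.76827 m/s.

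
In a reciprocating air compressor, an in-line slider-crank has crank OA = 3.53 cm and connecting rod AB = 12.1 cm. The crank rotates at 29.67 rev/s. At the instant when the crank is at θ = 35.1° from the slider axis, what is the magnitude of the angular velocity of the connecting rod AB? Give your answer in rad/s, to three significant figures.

ω = 186.4 rad/s (converted from 29.67 rev/s).
The rod makes angle φ with the slider axis where L sinφ = r sinθ; differentiating, L cosφ·φ̇ = r ω cosθ.
L cosφ = √(L² − r² sin²θ) = 0.11929 m.
|ω_rod| = r ω |cosθ| / √(L² − r² sin²θ) = 0.0353·186.4·0.81815/0.11929 = 45.135 rad/s.

45.1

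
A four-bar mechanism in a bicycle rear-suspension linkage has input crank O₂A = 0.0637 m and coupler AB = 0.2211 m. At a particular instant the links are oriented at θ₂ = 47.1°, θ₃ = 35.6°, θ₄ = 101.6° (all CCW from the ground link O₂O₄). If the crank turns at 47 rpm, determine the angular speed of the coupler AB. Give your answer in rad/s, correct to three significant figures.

1.26

ω₂ = 4.922 rad/s (from 47 rpm).
Differentiating the loop-closure r₂e^{iθ₂}+r₃e^{iθ₃}=r₁+r₄e^{iθ₄} gives r₂ω₂e^{iθ₂}+r₃ω₃e^{iθ₃}=r₄ω₄e^{iθ₄}.
Eliminating the other unknown: ω₃ = r₂ω₂ sin(θ₄−θ₂) / [r₃ sin(θ₃−θ₄)].
Numerator sine = +0.81412; denominator sine = -0.91355.
Result = 0.0637·4.922·(+0.81412) / (0.2211·(-0.91355)) = -1.2637 rad/s; magnitude 1.2637 rad/s.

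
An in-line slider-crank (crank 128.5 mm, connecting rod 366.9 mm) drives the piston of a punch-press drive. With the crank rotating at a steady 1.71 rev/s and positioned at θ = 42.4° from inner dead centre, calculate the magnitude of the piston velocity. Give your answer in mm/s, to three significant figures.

1180

ω = 2π·1.71 = 10.74 rad/s
For an in-line slider-crank, x = r cosθ + √(L² − r² sin²θ), so v = −rω sinθ·[1 + r cosθ/√(L² − r² sin²θ)].
With r = 0.1285 m, L = 0.3669 m, θ = 42.4°: √(L² − r² sin²θ) = 0.35652 m.
v = −0.1285·10.74·0.67430·[1 + 0.1285·0.73846/0.35652] = -1.1788 m/s.
|v| = 1.1788 m/s = 1178.8 mm/s.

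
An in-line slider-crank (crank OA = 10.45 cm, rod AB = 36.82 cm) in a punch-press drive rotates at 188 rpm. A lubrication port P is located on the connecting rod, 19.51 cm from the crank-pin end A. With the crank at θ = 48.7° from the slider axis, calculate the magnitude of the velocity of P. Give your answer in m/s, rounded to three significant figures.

ω = 19.69 rad/s.  Crank-pin speed |V_A| = rω = 2.0573 m/s, perpendicular to OA.
Rod angle: sinφ = −(r/L) sinθ ⇒ φ = -12.311°; ω_rod = −rω cosθ/√(L²−r²sin²θ) = -3.7746 rad/s.
V_P = V_A + ω_rod × AP, with AP = 0.1951 m along the rod.
Components: V_Px = −rω sinθ − a·ω_rod·sinφ = -1.7026 m/s;  V_Py = rω cosθ + a·ω_rod·cosφ = +0.63835 m/s.
|V_P| = √(V_Px² + V_Py²) = 1.8183 m/s.

1.82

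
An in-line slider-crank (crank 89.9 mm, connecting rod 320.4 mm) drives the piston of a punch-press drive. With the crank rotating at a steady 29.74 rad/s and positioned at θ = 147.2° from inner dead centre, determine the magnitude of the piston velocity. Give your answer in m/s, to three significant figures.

1.10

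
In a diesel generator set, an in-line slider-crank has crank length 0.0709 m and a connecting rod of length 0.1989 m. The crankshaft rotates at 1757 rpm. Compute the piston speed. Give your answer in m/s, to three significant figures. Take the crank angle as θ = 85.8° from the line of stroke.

ω = 2π·1757/60 = 184 rad/s
For an in-line slider-crank, x = r cosθ + √(L² − r² sin²θ), so v = −rω sinθ·[1 + r cosθ/√(L² − r² sin²θ)].
With r = 0.0709 m, L = 0.1989 m, θ = 85.8°: √(L² − r² sin²θ) = 0.18591 m.
v = −0.0709·184·0.99731·[1 + 0.0709·0.07324/0.18591] = -13.373 m/s.
|v| = 13.373 m/s.

13.4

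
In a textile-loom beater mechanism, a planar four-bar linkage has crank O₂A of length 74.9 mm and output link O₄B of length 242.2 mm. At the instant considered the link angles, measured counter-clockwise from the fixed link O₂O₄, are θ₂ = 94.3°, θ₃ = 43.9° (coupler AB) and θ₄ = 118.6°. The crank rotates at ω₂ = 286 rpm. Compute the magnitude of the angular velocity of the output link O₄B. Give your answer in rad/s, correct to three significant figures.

ω₂ = 29.95 rad/s (from 286 rpm).
Differentiating the loop-closure r₂e^{iθ₂}+r₃e^{iθ₃}=r₁+r₄e^{iθ₄} gives r₂ω₂e^{iθ₂}+r₃ω₃e^{iθ₃}=r₄ω₄e^{iθ₄}.
Eliminating the other unknown: ω₄ = r₂ω₂ sin(θ₂−θ₃) / [r₄ sin(θ₄−θ₃)].
Numerator sine = +0.77051; denominator sine = +0.96456.
Result = 0.0749·29.95·(+0.77051) / (0.2422·(+0.96456)) = +7.3987 rad/s; magnitude 7.3987 rad/s.

7.40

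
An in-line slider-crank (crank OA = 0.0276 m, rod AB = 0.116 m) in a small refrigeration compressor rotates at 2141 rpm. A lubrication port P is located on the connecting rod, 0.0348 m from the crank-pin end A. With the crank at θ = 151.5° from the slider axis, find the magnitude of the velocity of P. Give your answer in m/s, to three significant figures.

ω = 224.2 rad/s.  Crank-pin speed |V_A| = rω = 6.1881 m/s, perpendicular to OA.
Rod angle: sinφ = −(r/L) sinθ ⇒ φ = -6.519°; ω_rod = −rω cosθ/√(L²−r²sin²θ) = +47.186 rad/s.
V_P = V_A + ω_rod × AP, with AP = 0.0348 m along the rod.
Components: V_Px = −rω sinθ − a·ω_rod·sinφ = -2.7663 m/s;  V_Py = rω cosθ + a·ω_rod·cosφ = -3.8067 m/s.
|V_P| = √(V_Px² + V_Py²) = 4.7057 m/s.

4.71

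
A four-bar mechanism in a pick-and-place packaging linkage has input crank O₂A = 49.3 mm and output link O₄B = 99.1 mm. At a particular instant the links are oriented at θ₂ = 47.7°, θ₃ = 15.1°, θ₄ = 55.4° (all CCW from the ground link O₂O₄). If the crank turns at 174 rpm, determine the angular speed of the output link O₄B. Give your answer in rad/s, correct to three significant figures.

ω₂ = 18.22 rad/s (from 174 rpm).
Differentiating the loop-closure r₂e^{iθ₂}+r₃e^{iθ₃}=r₁+r₄e^{iθ₄} gives r₂ω₂e^{iθ₂}+r₃ω₃e^{iθ₃}=r₄ω₄e^{iθ₄}.
Eliminating the other unknown: ω₄ = r₂ω₂ sin(θ₂−θ₃) / [r₄ sin(θ₄−θ₃)].
Numerator sine = +0.53877; denominator sine = +0.64679.
Result = 0.0493·18.22·(+0.53877) / (0.0991·(+0.64679)) = +7.5508 rad/s; magnitude 7.5508 rad/s.

7.55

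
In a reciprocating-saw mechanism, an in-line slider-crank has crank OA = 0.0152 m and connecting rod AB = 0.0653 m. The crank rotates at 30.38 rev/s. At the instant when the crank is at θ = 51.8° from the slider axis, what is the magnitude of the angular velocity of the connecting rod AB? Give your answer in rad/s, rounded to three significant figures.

27.9

ω = 190.9 rad/s (converted from 30.38 rev/s).
The rod makes angle φ with the slider axis where L sinφ = r sinθ; differentiating, L cosφ·φ̇ = r ω cosθ.
L cosφ = √(L² − r² sin²θ) = 0.064198 m.
|ω_rod| = r ω |cosθ| / √(L² − r² sin²θ) = 0.0152·190.9·0.61841/0.064198 = 27.949 rad/s.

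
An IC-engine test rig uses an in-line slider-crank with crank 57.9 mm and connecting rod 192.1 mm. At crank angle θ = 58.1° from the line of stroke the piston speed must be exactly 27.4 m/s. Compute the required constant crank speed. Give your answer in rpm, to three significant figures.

For an in-line slider-crank, |v_piston| = rω|sinθ|·[1 + r cosθ/√(L² − r² sin²θ)].
With r = 0.0579 m, L = 0.1921 m, θ = 58.1°: the bracketed kinematic factor |dx/dθ| = 0.057254 m.
ω = v/|dx/dθ| = 27.4/0.057254 = 478.57 rad/s.
N = 60ω/(2π) = 4570 rpm.

4570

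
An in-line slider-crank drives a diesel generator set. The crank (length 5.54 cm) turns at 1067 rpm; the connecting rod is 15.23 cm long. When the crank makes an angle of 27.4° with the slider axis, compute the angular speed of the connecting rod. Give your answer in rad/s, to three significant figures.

ω = 111.7 rad/s (converted from 1067 rpm).
The rod makes angle φ with the slider axis where L sinφ = r sinθ; differentiating, L cosφ·φ̇ = r ω cosθ.
L cosφ = √(L² − r² sin²θ) = 0.15015 m.
|ω_rod| = r ω |cosθ| / √(L² − r² sin²θ) = 0.0554·111.7·0.88782/0.15015 = 36.601 rad/s.

36.6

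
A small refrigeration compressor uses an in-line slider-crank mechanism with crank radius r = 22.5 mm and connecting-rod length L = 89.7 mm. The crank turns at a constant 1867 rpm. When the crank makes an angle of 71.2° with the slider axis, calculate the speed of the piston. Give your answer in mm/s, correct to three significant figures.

ω = 2π·1867/60 = 195.5 rad/s
For an in-line slider-crank, x = r cosθ + √(L² − r² sin²θ), so v = −rω sinθ·[1 + r cosθ/√(L² − r² sin²θ)].
With r = 0.0225 m, L = 0.0897 m, θ = 71.2°: √(L² − r² sin²θ) = 0.087134 m.
v = −0.0225·195.5·0.94665·[1 + 0.0225·0.32227/0.087134] = -4.5109 m/s.
|v| = 4.5109 m/s = 4510.9 mm/s.

4510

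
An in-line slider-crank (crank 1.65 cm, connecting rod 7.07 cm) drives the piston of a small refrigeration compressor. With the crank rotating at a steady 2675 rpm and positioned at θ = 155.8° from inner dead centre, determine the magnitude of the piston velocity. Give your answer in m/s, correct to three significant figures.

1.49

ω = 2π·2675/60 = 280.1 rad/s
For an in-line slider-crank, x = r cosθ + √(L² − r² sin²θ), so v = −rω sinθ·[1 + r cosθ/√(L² − r² sin²θ)].
With r = 0.0165 m, L = 0.0707 m, θ = 155.8°: √(L² − r² sin²θ) = 0.070376 m.
v = −0.0165·280.1·0.40992·[1 + 0.0165·-0.91212/0.070376] = -1.4895 m/s.
|v| = 1.4895 m/s.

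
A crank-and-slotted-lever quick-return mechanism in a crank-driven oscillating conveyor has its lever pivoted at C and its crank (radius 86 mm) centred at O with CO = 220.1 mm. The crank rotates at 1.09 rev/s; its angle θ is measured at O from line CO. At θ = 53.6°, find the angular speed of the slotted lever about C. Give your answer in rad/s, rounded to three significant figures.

1.63

ω = 6.849 rad/s (from 1.09 rev/s).
Crank pin A relative to C: A = (d + r cosθ, r sinθ); lever angle φ = atan2(r sinθ, d + r cosθ).
Differentiating tanφ: φ̇ = rω(d cosθ + r)/(d² + r² + 2dr cosθ).
d² + r² + 2dr cosθ = |CA|² = 0.0783052 m²;  d cosθ + r = +0.21661 m.
|ω_lever| = |0.086·6.849·+0.21661| / 0.0783052 = 1.6293 rad/s.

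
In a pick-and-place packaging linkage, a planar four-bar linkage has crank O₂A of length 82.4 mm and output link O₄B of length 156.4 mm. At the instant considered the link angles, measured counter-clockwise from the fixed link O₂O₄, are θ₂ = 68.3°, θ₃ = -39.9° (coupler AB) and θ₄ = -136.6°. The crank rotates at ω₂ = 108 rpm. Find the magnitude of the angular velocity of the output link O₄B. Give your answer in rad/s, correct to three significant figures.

5.70

ω₂ = 11.31 rad/s (from 108 rpm).
Differentiating the loop-closure r₂e^{iθ₂}+r₃e^{iθ₃}=r₁+r₄e^{iθ₄} gives r₂ω₂e^{iθ₂}+r₃ω₃e^{iθ₃}=r₄ω₄e^{iθ₄}.
Eliminating the other unknown: ω₄ = r₂ω₂ sin(θ₂−θ₃) / [r₄ sin(θ₄−θ₃)].
Numerator sine = +0.94997; denominator sine = -0.99317.
Result = 0.0824·11.31·(+0.94997) / (0.1564·(-0.99317)) = -5.6994 rad/s; magnitude 5.6994 rad/s.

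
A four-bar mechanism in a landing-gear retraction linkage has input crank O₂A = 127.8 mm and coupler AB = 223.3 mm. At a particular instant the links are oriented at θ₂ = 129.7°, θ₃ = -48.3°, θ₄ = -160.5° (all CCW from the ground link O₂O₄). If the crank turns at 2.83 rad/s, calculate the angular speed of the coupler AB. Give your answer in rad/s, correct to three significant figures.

1.64

ω₂ = 2.83 rad/s
Differentiating the loop-closure r₂e^{iθ₂}+r₃e^{iθ₃}=r₁+r₄e^{iθ₄} gives r₂ω₂e^{iθ₂}+r₃ω₃e^{iθ₃}=r₄ω₄e^{iθ₄}.
Eliminating the other unknown: ω₃ = r₂ω₂ sin(θ₄−θ₂) / [r₃ sin(θ₃−θ₄)].
Numerator sine = +0.93849; denominator sine = +0.92587.
Result = 0.1278·2.83·(+0.93849) / (0.2233·(+0.92587)) = +1.6418 rad/s; magnitude 1.6418 rad/s.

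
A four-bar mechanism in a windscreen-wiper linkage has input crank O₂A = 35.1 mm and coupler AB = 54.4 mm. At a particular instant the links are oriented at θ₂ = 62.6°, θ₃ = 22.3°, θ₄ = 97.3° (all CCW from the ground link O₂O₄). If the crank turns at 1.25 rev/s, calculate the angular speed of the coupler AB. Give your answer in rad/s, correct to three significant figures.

ω₂ = 7.854 rad/s (from 1.25 rev/s).
Differentiating the loop-closure r₂e^{iθ₂}+r₃e^{iθ₃}=r₁+r₄e^{iθ₄} gives r₂ω₂e^{iθ₂}+r₃ω₃e^{iθ₃}=r₄ω₄e^{iθ₄}.
Eliminating the other unknown: ω₃ = r₂ω₂ sin(θ₄−θ₂) / [r₃ sin(θ₃−θ₄)].
Numerator sine = +0.56928; denominator sine = -0.96593.
Result = 0.0351·7.854·(+0.56928) / (0.0544·(-0.96593)) = -2.9866 rad/s; magnitude 2.9866 rad/s.

2.99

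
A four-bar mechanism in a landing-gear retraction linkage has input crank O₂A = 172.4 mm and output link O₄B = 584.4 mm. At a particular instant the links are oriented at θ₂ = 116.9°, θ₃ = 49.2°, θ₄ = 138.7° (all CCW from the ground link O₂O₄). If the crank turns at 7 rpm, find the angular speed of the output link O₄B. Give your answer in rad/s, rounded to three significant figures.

ω₂ = 0.733 rad/s (from 7 rpm).
Differentiating the loop-closure r₂e^{iθ₂}+r₃e^{iθ₃}=r₁+r₄e^{iθ₄} gives r₂ω₂e^{iθ₂}+r₃ω₃e^{iθ₃}=r₄ω₄e^{iθ₄}.
Eliminating the other unknown: ω₄ = r₂ω₂ sin(θ₂−θ₃) / [r₄ sin(θ₄−θ₃)].
Numerator sine = +0.92521; denominator sine = +0.99996.
Result = 0.1724·0.733·(+0.92521) / (0.5844·(+0.99996)) = +0.20008 rad/s; magnitude 0.20008 rad/s.

0.200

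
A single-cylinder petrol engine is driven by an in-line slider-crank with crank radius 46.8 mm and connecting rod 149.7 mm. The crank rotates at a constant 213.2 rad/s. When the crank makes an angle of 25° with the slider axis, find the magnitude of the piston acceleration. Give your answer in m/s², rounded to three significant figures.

2370

ω = 213.2 rad/s
x(θ) = r cosθ + √(L² − r² sin²θ); with ω constant, a = ω²·d²x/dθ².
d²x/dθ² = −r cosθ − r²(cos2θ)/√u − r⁴ sin²2θ/(4u^{3/2}),  u = L² − r² sin²θ = 0.0220189 m².
Substituting r = 0.0468 m, L = 0.1497 m, θ = 25°: d²x/dθ² = -0.052118 m.
a = ω²·d²x/dθ² = (213.2)²·(-0.052118) = -2369 m/s²;  |a| = 2369 m/s².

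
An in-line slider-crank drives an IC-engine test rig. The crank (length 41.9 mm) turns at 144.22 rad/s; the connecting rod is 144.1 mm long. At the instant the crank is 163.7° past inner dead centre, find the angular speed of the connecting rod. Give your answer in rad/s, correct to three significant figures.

ω = 144.2 rad/s
The rod makes angle φ with the slider axis where L sinφ = r sinθ; differentiating, L cosφ·φ̇ = r ω cosθ.
L cosφ = √(L² − r² sin²θ) = 0.14362 m.
|ω_rod| = r ω |cosθ| / √(L² − r² sin²θ) = 0.0419·144.2·0.95981/0.14362 = 40.384 rad/s.

40.4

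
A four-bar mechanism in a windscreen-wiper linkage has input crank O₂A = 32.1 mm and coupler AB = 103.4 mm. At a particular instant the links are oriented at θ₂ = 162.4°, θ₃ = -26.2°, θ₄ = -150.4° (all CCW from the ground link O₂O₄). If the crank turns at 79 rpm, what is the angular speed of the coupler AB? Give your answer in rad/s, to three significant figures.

ω₂ = 8.273 rad/s (from 79 rpm).
Differentiating the loop-closure r₂e^{iθ₂}+r₃e^{iθ₃}=r₁+r₄e^{iθ₄} gives r₂ω₂e^{iθ₂}+r₃ω₃e^{iθ₃}=r₄ω₄e^{iθ₄}.
Eliminating the other unknown: ω₃ = r₂ω₂ sin(θ₄−θ₂) / [r₃ sin(θ₃−θ₄)].
Numerator sine = +0.73373; denominator sine = +0.82708.
Result = 0.0321·8.273·(+0.73373) / (0.1034·(+0.82708)) = +2.2784 rad/s; magnitude 2.2784 rad/s.

2.28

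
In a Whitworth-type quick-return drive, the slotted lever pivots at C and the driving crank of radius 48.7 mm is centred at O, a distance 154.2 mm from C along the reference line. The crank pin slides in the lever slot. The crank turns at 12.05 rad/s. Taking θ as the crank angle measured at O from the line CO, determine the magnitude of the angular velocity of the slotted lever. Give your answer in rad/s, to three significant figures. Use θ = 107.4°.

ω = 12.05 rad/s
Crank pin A relative to C: A = (d + r cosθ, r sinθ); lever angle φ = atan2(r sinθ, d + r cosθ).
Differentiating tanφ: φ̇ = rω(d cosθ + r)/(d² + r² + 2dr cosθ).
d² + r² + 2dr cosθ = |CA|² = 0.021658 m²;  d cosθ + r = +0.0025879 m.
|ω_lever| = |0.0487·12.05·+0.0025879| / 0.021658 = 0.070121 rad/s.

0.0701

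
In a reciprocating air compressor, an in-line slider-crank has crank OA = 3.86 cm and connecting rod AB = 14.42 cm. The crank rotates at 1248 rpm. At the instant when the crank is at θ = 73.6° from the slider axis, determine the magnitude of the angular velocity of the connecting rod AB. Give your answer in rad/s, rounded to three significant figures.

10.2

ω = 130.7 rad/s (converted from 1248 rpm).
The rod makes angle φ with the slider axis where L sinφ = r sinθ; differentiating, L cosφ·φ̇ = r ω cosθ.
L cosφ = √(L² − r² sin²θ) = 0.13936 m.
|ω_rod| = r ω |cosθ| / √(L² − r² sin²θ) = 0.0386·130.7·0.28234/0.13936 = 10.22 rad/s.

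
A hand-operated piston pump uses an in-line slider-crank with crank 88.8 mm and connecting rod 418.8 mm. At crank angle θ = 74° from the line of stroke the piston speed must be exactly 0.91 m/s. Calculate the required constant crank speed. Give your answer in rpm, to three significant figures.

96.1

For an in-line slider-crank, |v_piston| = rω|sinθ|·[1 + r cosθ/√(L² − r² sin²θ)].
With r = 0.0888 m, L = 0.4188 m, θ = 74°: the bracketed kinematic factor |dx/dθ| = 0.090456 m.
ω = v/|dx/dθ| = 0.91/0.090456 = 10.06 rad/s.
N = 60ω/(2π) = 96.067 rpm.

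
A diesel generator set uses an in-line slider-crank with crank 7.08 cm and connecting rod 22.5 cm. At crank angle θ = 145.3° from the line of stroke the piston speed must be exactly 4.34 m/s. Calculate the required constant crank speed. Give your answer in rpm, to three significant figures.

1400

For an in-line slider-crank, |v_piston| = rω|sinθ|·[1 + r cosθ/√(L² − r² sin²θ)].
With r = 0.0708 m, L = 0.225 m, θ = 145.3°: the bracketed kinematic factor |dx/dθ| = 0.029707 m.
ω = v/|dx/dθ| = 4.34/0.029707 = 146.1 rad/s.
N = 60ω/(2π) = 1395.1 rpm.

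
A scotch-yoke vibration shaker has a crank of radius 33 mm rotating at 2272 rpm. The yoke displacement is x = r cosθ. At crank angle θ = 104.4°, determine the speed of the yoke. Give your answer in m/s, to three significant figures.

7.60

ω = 237.9 rad/s (from 2272 rpm).
x = r cosθ ⇒ ẋ = −rω sinθ.
|v| = rω|sinθ| = 0.033·237.9·|sin 104.4°| = 7.6048 m/s.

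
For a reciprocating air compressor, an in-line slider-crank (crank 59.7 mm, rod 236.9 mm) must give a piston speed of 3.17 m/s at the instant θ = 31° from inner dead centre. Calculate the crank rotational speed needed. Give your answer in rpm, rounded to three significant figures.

808

For an in-line slider-crank, |v_piston| = rω|sinθ|·[1 + r cosθ/√(L² − r² sin²θ)].
With r = 0.0597 m, L = 0.2369 m, θ = 31°: the bracketed kinematic factor |dx/dθ| = 0.037446 m.
ω = v/|dx/dθ| = 3.17/0.037446 = 84.655 rad/s.
N = 60ω/(2π) = 808.39 rpm.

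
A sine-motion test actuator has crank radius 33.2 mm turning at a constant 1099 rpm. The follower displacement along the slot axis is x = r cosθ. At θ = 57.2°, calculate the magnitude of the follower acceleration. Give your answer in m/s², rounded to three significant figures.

ω = 115.1 rad/s (from 1099 rpm).
x = r cosθ ⇒ ẍ = −rω² cosθ (ω constant).
|a| = rω²|cosθ| = 0.0332·(115.1)²·|cos 57.2°| = 238.21 m/s².

238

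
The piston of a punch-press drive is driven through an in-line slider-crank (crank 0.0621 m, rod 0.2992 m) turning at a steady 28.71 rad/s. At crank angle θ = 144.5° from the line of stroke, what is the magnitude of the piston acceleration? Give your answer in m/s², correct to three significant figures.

ω = 28.71 rad/s
x(θ) = r cosθ + √(L² − r² sin²θ); with ω constant, a = ω²·d²x/dθ².
d²x/dθ² = −r cosθ − r²(cos2θ)/√u − r⁴ sin²2θ/(4u^{3/2}),  u = L² − r² sin²θ = 0.0882202 m².
Substituting r = 0.0621 m, L = 0.2992 m, θ = 144.5°: d²x/dθ² = +0.046203 m.
a = ω²·d²x/dθ² = (28.71)²·(+0.046203) = +38.083 m/s²;  |a| = 38.083 m/s².

38.1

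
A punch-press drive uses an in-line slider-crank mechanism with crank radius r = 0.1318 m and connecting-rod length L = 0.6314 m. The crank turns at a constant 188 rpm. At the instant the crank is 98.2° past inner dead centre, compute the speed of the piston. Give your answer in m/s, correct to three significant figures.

2.49

ω = 2π·188/60 = 19.69 rad/s
For an in-line slider-crank, x = r cosθ + √(L² − r² sin²θ), so v = −rω sinθ·[1 + r cosθ/√(L² − r² sin²θ)].
With r = 0.1318 m, L = 0.6314 m, θ = 98.2°: √(L² − r² sin²θ) = 0.61778 m.
v = −0.1318·19.69·0.98978·[1 + 0.1318·-0.14263/0.61778] = -2.4901 m/s.
|v| = 2.4901 m/s.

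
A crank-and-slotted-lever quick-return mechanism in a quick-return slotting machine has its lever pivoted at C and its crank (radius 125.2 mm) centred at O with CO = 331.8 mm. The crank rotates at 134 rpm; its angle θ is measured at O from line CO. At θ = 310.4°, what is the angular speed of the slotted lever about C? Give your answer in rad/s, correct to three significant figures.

3.33

ω = 14.03 rad/s (from 134 rpm).
Crank pin A relative to C: A = (d + r cosθ, r sinθ); lever angle φ = atan2(r sinθ, d + r cosθ).
Differentiating tanφ: φ̇ = rω(d cosθ + r)/(d² + r² + 2dr cosθ).
d² + r² + 2dr cosθ = |CA|² = 0.179614 m²;  d cosθ + r = +0.34025 m.
|ω_lever| = |0.1252·14.03·+0.34025| / 0.179614 = 3.3281 rad/s.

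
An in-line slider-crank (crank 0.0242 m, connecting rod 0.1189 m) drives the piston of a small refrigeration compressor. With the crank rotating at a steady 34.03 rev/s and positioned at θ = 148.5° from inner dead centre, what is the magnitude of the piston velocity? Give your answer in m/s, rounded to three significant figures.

2.23

ω = 2π·34 = 213.8 rad/s
For an in-line slider-crank, x = r cosθ + √(L² − r² sin²θ), so v = −rω sinθ·[1 + r cosθ/√(L² − r² sin²θ)].
With r = 0.0242 m, L = 0.1189 m, θ = 148.5°: √(L² − r² sin²θ) = 0.11823 m.
v = −0.0242·213.8·0.52250·[1 + 0.0242·-0.85264/0.11823] = -2.2317 m/s.
|v| = 2.2317 m/s.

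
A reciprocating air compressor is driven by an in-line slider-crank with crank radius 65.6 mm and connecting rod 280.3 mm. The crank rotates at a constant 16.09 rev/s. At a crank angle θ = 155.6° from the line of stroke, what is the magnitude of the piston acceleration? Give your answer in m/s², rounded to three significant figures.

ω = 2π·16.1 = 101.1 rad/s
x(θ) = r cosθ + √(L² − r² sin²θ); with ω constant, a = ω²·d²x/dθ².
d²x/dθ² = −r cosθ − r²(cos2θ)/√u − r⁴ sin²2θ/(4u^{3/2}),  u = L² − r² sin²θ = 0.0778337 m².
Substituting r = 0.0656 m, L = 0.2803 m, θ = 155.6°: d²x/dθ² = +0.04946 m.
a = ω²·d²x/dθ² = (101.1)²·(+0.04946) = +505.5 m/s²;  |a| = 505.5 m/s².

506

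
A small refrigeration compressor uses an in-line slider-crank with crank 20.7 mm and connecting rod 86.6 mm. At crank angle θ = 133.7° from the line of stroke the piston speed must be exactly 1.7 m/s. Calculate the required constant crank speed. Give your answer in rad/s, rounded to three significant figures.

136

For an in-line slider-crank, |v_piston| = rω|sinθ|·[1 + r cosθ/√(L² − r² sin²θ)].
With r = 0.0207 m, L = 0.0866 m, θ = 133.7°: the bracketed kinematic factor |dx/dθ| = 0.012456 m.
ω = v/|dx/dθ| = 1.7/0.012456 = 136.48 rad/s.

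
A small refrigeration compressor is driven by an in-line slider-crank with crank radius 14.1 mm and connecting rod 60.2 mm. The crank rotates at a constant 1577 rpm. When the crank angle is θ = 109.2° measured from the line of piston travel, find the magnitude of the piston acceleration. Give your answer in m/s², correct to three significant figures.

198

ω = 2π·1577/60 = 165.1 rad/s
x(θ) = r cosθ + √(L² − r² sin²θ); with ω constant, a = ω²·d²x/dθ².
d²x/dθ² = −r cosθ − r²(cos2θ)/√u − r⁴ sin²2θ/(4u^{3/2}),  u = L² − r² sin²θ = 0.00344673 m².
Substituting r = 0.0141 m, L = 0.0602 m, θ = 109.2°: d²x/dθ² = +0.0072721 m.
a = ω²·d²x/dθ² = (165.1)²·(+0.0072721) = +198.33 m/s²;  |a| = 198.33 m/s².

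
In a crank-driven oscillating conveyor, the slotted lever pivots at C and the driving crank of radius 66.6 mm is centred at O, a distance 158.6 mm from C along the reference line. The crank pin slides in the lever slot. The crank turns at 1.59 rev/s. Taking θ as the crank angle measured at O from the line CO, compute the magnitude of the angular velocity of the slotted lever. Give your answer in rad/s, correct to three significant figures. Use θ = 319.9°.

2.73

ω = 9.99 rad/s (from 1.59 rev/s).
Crank pin A relative to C: A = (d + r cosθ, r sinθ); lever angle φ = atan2(r sinθ, d + r cosθ).
Differentiating tanφ: φ̇ = rω(d cosθ + r)/(d² + r² + 2dr cosθ).
d² + r² + 2dr cosθ = |CA|² = 0.0457489 m²;  d cosθ + r = +0.18792 m.
|ω_lever| = |0.0666·9.99·+0.18792| / 0.0457489 = 2.733 rad/s.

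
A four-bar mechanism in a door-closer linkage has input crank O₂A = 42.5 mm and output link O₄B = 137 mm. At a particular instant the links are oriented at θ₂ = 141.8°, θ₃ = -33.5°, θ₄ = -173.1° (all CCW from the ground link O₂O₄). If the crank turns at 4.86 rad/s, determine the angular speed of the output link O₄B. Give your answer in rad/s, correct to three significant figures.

0.191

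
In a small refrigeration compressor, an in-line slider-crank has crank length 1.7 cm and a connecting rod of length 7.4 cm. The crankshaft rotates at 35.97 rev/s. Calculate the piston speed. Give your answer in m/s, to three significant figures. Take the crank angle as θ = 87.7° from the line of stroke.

ω = 2π·36 = 226 rad/s
For an in-line slider-crank, x = r cosθ + √(L² − r² sin²θ), so v = −rω sinθ·[1 + r cosθ/√(L² − r² sin²θ)].
With r = 0.017 m, L = 0.074 m, θ = 87.7°: √(L² − r² sin²θ) = 0.072024 m.
v = −0.017·226·0.99919·[1 + 0.017·0.04013/0.072024] = -3.8754 m/s.
|v| = 3.8754 m/s.

3.88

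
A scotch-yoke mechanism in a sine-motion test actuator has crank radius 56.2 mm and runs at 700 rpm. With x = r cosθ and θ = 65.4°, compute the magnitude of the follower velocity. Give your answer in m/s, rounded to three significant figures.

3.75

ω = 73.3 rad/s (from 700 rpm).
x = r cosθ ⇒ ẋ = −rω sinθ.
|v| = rω|sinθ| = 0.0562·73.3·|sin 65.4°| = 3.7458 m/s.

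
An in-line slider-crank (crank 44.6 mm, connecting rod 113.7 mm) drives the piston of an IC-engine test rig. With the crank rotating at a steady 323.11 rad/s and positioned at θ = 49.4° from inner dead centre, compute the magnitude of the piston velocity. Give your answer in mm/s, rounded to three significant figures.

ω = 323.1 rad/s
For an in-line slider-crank, x = r cosθ + √(L² − r² sin²θ), so v = −rω sinθ·[1 + r cosθ/√(L² − r² sin²θ)].
With r = 0.0446 m, L = 0.1137 m, θ = 49.4°: √(L² − r² sin²θ) = 0.10854 m.
v = −0.0446·323.1·0.75927·[1 + 0.0446·0.65077/0.10854] = -13.868 m/s.
|v| = 13.868 m/s = 13868 mm/s.

13900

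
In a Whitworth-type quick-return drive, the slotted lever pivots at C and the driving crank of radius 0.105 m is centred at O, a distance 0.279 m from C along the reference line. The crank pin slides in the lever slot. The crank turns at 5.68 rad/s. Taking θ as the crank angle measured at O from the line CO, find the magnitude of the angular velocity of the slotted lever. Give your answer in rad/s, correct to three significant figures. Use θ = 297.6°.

ω = 5.68 rad/s
Crank pin A relative to C: A = (d + r cosθ, r sinθ); lever angle φ = atan2(r sinθ, d + r cosθ).
Differentiating tanφ: φ̇ = rω(d cosθ + r)/(d² + r² + 2dr cosθ).
d² + r² + 2dr cosθ = |CA|² = 0.116011 m²;  d cosθ + r = +0.23426 m.
|ω_lever| = |0.105·5.68·+0.23426| / 0.116011 = 1.2043 rad/s.

1.20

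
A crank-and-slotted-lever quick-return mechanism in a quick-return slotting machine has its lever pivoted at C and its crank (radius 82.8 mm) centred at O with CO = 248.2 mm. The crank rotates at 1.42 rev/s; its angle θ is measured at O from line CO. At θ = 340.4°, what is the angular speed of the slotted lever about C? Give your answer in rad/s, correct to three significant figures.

ω = 8.922 rad/s (from 1.42 rev/s).
Crank pin A relative to C: A = (d + r cosθ, r sinθ); lever angle φ = atan2(r sinθ, d + r cosθ).
Differentiating tanφ: φ̇ = rω(d cosθ + r)/(d² + r² + 2dr cosθ).
d² + r² + 2dr cosθ = |CA|² = 0.107179 m²;  d cosθ + r = +0.31662 m.
|ω_lever| = |0.0828·8.922·+0.31662| / 0.107179 = 2.1823 rad/s.

2.18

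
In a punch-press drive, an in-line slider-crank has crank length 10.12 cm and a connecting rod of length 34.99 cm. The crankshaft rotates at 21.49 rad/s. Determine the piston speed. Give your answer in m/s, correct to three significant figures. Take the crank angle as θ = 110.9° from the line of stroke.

1.81

ω = 21.49 rad/s
For an in-line slider-crank, x = r cosθ + √(L² − r² sin²θ), so v = −rω sinθ·[1 + r cosθ/√(L² − r² sin²θ)].
With r = 0.1012 m, L = 0.3499 m, θ = 110.9°: √(L² − r² sin²θ) = 0.33689 m.
v = −0.1012·21.49·0.93420·[1 + 0.1012·-0.35674/0.33689] = -1.814 m/s.
|v| = 1.814 m/s.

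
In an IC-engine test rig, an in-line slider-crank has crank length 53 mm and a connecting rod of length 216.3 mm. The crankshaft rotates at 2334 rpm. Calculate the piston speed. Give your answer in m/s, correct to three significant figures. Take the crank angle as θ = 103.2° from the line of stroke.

11.9

ω = 2π·2334/60 = 244.4 rad/s
For an in-line slider-crank, x = r cosθ + √(L² − r² sin²θ), so v = −rω sinθ·[1 + r cosθ/√(L² − r² sin²θ)].
With r = 0.053 m, L = 0.2163 m, θ = 103.2°: √(L² − r² sin²θ) = 0.21006 m.
v = −0.053·244.4·0.97358·[1 + 0.053·-0.22835/0.21006] = -11.885 m/s.
|v| = 11.885 m/s.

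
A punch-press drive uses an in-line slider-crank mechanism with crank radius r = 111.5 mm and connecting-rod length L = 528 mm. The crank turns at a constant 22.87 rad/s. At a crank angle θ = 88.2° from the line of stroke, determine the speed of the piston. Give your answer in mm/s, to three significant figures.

2570

ω = 22.87 rad/s
For an in-line slider-crank, x = r cosθ + √(L² − r² sin²θ), so v = −rω sinθ·[1 + r cosθ/√(L² − r² sin²θ)].
With r = 0.1115 m, L = 0.528 m, θ = 88.2°: √(L² − r² sin²θ) = 0.5161 m.
v = −0.1115·22.87·0.99951·[1 + 0.1115·0.03141/0.5161] = -2.566 m/s.
|v| = 2.566 m/s = 2566 mm/s.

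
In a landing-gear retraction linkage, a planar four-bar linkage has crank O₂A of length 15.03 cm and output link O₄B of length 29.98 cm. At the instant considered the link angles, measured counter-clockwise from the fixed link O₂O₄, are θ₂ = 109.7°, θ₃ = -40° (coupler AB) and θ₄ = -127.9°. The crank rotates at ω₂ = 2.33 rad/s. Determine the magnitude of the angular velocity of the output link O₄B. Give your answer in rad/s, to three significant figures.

0.590

ω₂ = 2.33 rad/s
Differentiating the loop-closure r₂e^{iθ₂}+r₃e^{iθ₃}=r₁+r₄e^{iθ₄} gives r₂ω₂e^{iθ₂}+r₃ω₃e^{iθ₃}=r₄ω₄e^{iθ₄}.
Eliminating the other unknown: ω₄ = r₂ω₂ sin(θ₂−θ₃) / [r₄ sin(θ₄−θ₃)].
Numerator sine = +0.50453; denominator sine = -0.99933.
Result = 0.1503·2.33·(+0.50453) / (0.2998·(-0.99933)) = -0.58974 rad/s; magnitude 0.58974 rad/s.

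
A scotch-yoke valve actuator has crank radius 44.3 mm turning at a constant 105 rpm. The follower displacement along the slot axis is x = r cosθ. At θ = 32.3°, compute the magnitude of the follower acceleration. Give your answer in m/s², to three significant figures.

4.53

ω = 11 rad/s (from 105 rpm).
x = r cosθ ⇒ ẍ = −rω² cosθ (ω constant).
|a| = rω²|cosθ| = 0.0443·(11)²·|cos 32.3°| = 4.5272 m/s².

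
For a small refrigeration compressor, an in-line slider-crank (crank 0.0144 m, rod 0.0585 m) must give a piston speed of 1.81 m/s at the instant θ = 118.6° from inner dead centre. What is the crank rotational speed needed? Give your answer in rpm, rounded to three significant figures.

For an in-line slider-crank, |v_piston| = rω|sinθ|·[1 + r cosθ/√(L² − r² sin²θ)].
With r = 0.0144 m, L = 0.0585 m, θ = 118.6°: the bracketed kinematic factor |dx/dθ| = 0.011117 m.
ω = v/|dx/dθ| = 1.81/0.011117 = 162.81 rad/s.
N = 60ω/(2π) = 1554.7 rpm.

1550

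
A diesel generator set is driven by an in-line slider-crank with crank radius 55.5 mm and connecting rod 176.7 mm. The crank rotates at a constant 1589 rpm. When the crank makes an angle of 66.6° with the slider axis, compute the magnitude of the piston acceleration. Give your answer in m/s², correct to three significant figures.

272

ω = 2π·1589/60 = 166.4 rad/s
x(θ) = r cosθ + √(L² − r² sin²θ); with ω constant, a = ω²·d²x/dθ².
d²x/dθ² = −r cosθ − r²(cos2θ)/√u − r⁴ sin²2θ/(4u^{3/2}),  u = L² − r² sin²θ = 0.0286285 m².
Substituting r = 0.0555 m, L = 0.1767 m, θ = 66.6°: d²x/dθ² = -0.0098399 m.
a = ω²·d²x/dθ² = (166.4)²·(-0.0098399) = -272.45 m/s²;  |a| = 272.45 m/s².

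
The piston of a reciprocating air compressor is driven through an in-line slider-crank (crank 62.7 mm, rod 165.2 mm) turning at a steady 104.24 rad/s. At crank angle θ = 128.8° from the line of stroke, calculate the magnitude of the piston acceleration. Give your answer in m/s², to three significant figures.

ω = 104.2 rad/s
x(θ) = r cosθ + √(L² − r² sin²θ); with ω constant, a = ω²·d²x/dθ².
d²x/dθ² = −r cosθ − r²(cos2θ)/√u − r⁴ sin²2θ/(4u^{3/2}),  u = L² − r² sin²θ = 0.0249033 m².
Substituting r = 0.0627 m, L = 0.1652 m, θ = 128.8°: d²x/dθ² = +0.0437 m.
a = ω²·d²x/dθ² = (104.2)²·(+0.0437) = +474.84 m/s²;  |a| = 474.84 m/s².

475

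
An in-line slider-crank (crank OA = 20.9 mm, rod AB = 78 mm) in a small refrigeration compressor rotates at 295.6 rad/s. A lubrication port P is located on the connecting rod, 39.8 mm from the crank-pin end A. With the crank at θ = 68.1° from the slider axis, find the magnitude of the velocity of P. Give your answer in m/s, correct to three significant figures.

6.14

ω = 295.6 rad/s.  Crank-pin speed |V_A| = rω = 6.178 m/s, perpendicular to OA.
Rod angle: sinφ = −(r/L) sinθ ⇒ φ = -14.395°; ω_rod = −rω cosθ/√(L²−r²sin²θ) = -30.5 rad/s.
V_P = V_A + ω_rod × AP, with AP = 0.0398 m along the rod.
Components: V_Px = −rω sinθ − a·ω_rod·sinφ = -6.034 m/s;  V_Py = rω cosθ + a·ω_rod·cosφ = +1.1285 m/s.
|V_P| = √(V_Px² + V_Py²) = 6.1386 m/s.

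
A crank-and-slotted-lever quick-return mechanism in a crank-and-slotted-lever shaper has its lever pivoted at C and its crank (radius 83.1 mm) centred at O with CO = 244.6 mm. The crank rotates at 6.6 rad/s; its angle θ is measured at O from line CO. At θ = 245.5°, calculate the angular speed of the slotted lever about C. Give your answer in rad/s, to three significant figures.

ω = 6.6 rad/s
Crank pin A relative to C: A = (d + r cosθ, r sinθ); lever angle φ = atan2(r sinθ, d + r cosθ).
Differentiating tanφ: φ̇ = rω(d cosθ + r)/(d² + r² + 2dr cosθ).
d² + r² + 2dr cosθ = |CA|² = 0.0498764 m²;  d cosθ + r = -0.018334 m.
|ω_lever| = |0.0831·6.6·-0.018334| / 0.0498764 = 0.20161 rad/s.

0.202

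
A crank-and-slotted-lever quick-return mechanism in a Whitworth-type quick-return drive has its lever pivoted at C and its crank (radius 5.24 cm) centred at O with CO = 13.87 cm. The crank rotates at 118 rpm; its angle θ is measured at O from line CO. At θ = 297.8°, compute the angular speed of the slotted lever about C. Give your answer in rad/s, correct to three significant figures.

ω = 12.36 rad/s (from 118 rpm).
Crank pin A relative to C: A = (d + r cosθ, r sinθ); lever angle φ = atan2(r sinθ, d + r cosθ).
Differentiating tanφ: φ̇ = rω(d cosθ + r)/(d² + r² + 2dr cosθ).
d² + r² + 2dr cosθ = |CA|² = 0.0287627 m²;  d cosθ + r = +0.11709 m.
|ω_lever| = |0.0524·12.36·+0.11709| / 0.0287627 = 2.6359 rad/s.

2.64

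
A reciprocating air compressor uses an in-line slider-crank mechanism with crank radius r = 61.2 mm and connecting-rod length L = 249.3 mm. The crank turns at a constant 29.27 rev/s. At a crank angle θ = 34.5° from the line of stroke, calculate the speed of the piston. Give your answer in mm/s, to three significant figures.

ω = 2π·29.3 = 183.9 rad/s
For an in-line slider-crank, x = r cosθ + √(L² − r² sin²θ), so v = −rω sinθ·[1 + r cosθ/√(L² − r² sin²θ)].
With r = 0.0612 m, L = 0.2493 m, θ = 34.5°: √(L² − r² sin²θ) = 0.24688 m.
v = −0.0612·183.9·0.56641·[1 + 0.0612·0.82413/0.24688] = -7.6774 m/s.
|v| = 7.6774 m/s = 7677.4 mm/s.

7680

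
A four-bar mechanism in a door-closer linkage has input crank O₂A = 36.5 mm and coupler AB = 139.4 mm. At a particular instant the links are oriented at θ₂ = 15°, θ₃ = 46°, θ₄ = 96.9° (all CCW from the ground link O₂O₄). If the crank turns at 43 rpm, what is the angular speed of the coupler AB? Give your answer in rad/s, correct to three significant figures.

1.50

ω₂ = 4.503 rad/s (from 43 rpm).
Differentiating the loop-closure r₂e^{iθ₂}+r₃e^{iθ₃}=r₁+r₄e^{iθ₄} gives r₂ω₂e^{iθ₂}+r₃ω₃e^{iθ₃}=r₄ω₄e^{iθ₄}.
Eliminating the other unknown: ω₃ = r₂ω₂ sin(θ₄−θ₂) / [r₃ sin(θ₃−θ₄)].
Numerator sine = +0.99002; denominator sine = -0.77605.
Result = 0.0365·4.503·(+0.99002) / (0.1394·(-0.77605)) = -1.5041 rad/s; magnitude 1.5041 rad/s.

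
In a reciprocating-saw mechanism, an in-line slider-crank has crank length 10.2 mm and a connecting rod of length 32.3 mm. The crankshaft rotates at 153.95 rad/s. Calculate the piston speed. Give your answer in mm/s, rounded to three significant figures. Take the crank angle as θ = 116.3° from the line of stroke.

1200

ω = 153.9 rad/s
For an in-line slider-crank, x = r cosθ + √(L² − r² sin²θ), so v = −rω sinθ·[1 + r cosθ/√(L² − r² sin²θ)].
With r = 0.0102 m, L = 0.0323 m, θ = 116.3°: √(L² − r² sin²θ) = 0.030979 m.
v = −0.0102·153.9·0.89649·[1 + 0.0102·-0.44307/0.030979] = -1.2024 m/s.
|v| = 1.2024 m/s = 1202.4 mm/s.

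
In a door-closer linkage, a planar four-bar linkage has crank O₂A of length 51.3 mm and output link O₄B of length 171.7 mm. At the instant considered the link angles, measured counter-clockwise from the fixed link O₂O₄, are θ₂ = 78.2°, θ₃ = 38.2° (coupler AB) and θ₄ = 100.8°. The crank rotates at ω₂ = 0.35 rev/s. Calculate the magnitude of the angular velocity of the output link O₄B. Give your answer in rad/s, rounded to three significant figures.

0.476

ω₂ = 2.199 rad/s (from 0.35 rev/s).
Differentiating the loop-closure r₂e^{iθ₂}+r₃e^{iθ₃}=r₁+r₄e^{iθ₄} gives r₂ω₂e^{iθ₂}+r₃ω₃e^{iθ₃}=r₄ω₄e^{iθ₄}.
Eliminating the other unknown: ω₄ = r₂ω₂ sin(θ₂−θ₃) / [r₄ sin(θ₄−θ₃)].
Numerator sine = +0.64279; denominator sine = +0.88782.
Result = 0.0513·2.199·(+0.64279) / (0.1717·(+0.88782)) = +0.47571 rad/s; magnitude 0.47571 rad/s.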